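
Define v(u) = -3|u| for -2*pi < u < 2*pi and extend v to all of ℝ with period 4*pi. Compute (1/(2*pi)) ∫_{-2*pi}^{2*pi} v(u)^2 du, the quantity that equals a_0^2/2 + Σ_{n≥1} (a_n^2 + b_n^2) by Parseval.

24*pi**2

(1/(2*pi)) ∫_{-2*pi}^{2*pi} v(u)^2 du = (1/(2*pi)) · (48*pi**3) = 24*pi**2.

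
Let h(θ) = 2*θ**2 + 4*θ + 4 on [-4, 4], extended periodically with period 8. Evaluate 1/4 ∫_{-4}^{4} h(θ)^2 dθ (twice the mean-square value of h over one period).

11744/15

1/4 ∫_{-4}^{4} h(θ)^2 dθ = 1/4 · (46976/15) = 11744/15.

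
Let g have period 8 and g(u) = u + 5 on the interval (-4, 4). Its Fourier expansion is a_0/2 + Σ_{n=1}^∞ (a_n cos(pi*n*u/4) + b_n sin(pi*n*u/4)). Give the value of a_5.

0

a_5 = 1/4 ∫_{-4}^{4} g(u) cos(5*pi*u/4) du.
Integrating by parts (boundary term plus one more integral), an antiderivative of (u + 5) cos(5*pi*u/4) is 4*u*sin(5*pi*u/4)/(5*pi) + 4*sin(5*pi*u/4)/pi + 16*cos(5*pi*u/4)/(25*pi**2); evaluating from -4 to 4: ∫_{-4}^{4} (u + 5) cos(5*pi*u/4) du = (-16/(25*pi**2)) - (-16/(25*pi**2)) = 0.
Hence a_5 = (1/4)·(0) = 0.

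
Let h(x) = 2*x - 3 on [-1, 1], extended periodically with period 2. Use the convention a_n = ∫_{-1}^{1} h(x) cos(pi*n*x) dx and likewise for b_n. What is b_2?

-2/pi

b_2 = ∫_{-1}^{1} h(x) sin(2*pi*x) dx.
Integrating by parts (boundary term plus one more integral), an antiderivative of (2*x - 3) sin(2*pi*x) is -x*cos(2*pi*x)/pi + sin(2*pi*x)/(2*pi**2) + 3*cos(2*pi*x)/(2*pi); evaluating from -1 to 1: ∫_{-1}^{1} (2*x - 3) sin(2*pi*x) dx = (1/(2*pi)) - (5/(2*pi)) = -2/pi.
Hence b_2 = -2/pi.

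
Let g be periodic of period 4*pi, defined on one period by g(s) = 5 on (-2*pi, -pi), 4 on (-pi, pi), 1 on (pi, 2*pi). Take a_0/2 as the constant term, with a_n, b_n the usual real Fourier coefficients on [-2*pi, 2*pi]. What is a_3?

a_3 = (1/(2*pi)) ∫_{-2*pi}^{2*pi} g(s) cos(3*s/2) ds.
Split the integral at the breakpoints.
Directly, an antiderivative of (5) cos(3*s/2) is 10*sin(3*s/2)/3; evaluating from -2*pi to -pi: ∫_{-2*pi}^{-pi} (5) cos(3*s/2) ds = (10/3) - (0) = 10/3.
Directly, an antiderivative of (4) cos(3*s/2) is 8*sin(3*s/2)/3; evaluating from -pi to pi: ∫_{-pi}^{pi} (4) cos(3*s/2) ds = (-8/3) - (8/3) = -16/3.
Directly, an antiderivative of (1) cos(3*s/2) is 2*sin(3*s/2)/3; evaluating from pi to 2*pi: ∫_{pi}^{2*pi} (1) cos(3*s/2) ds = (0) - (-2/3) = 2/3.
Summing the pieces and multiplying by (1/(2*pi)) gives a_3 = -2/(3*pi).

-2/(3*pi)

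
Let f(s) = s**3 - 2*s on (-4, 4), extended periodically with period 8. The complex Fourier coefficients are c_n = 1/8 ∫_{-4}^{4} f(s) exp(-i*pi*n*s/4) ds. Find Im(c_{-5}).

8*(-48 + 175*pi**2)/(125*pi**3)

Since f is real-valued, Im(c_{-5}) = -1/8 ∫_{-4}^{4} f(s) sin(-5*pi*s/4) ds = b_{5}/2.
f is odd and sin(-5*pi*s/4) is odd, so the integrand is even: ∫_{-4}^{4} f(s) sin(-5*pi*s/4) ds = 2∫_0^{4} f(s) sin(-5*pi*s/4) ds.
Integrating by parts three times (tabular method), an antiderivative of (s**3 - 2*s) sin(-5*pi*s/4) is 4*s**3*cos(5*pi*s/4)/(5*pi) - 48*s**2*sin(5*pi*s/4)/(25*pi**2) - 8*s*cos(5*pi*s/4)/(5*pi) - 384*s*cos(5*pi*s/4)/(125*pi**3) + 1536*sin(5*pi*s/4)/(625*pi**4) + 32*sin(5*pi*s/4)/(25*pi**2); evaluating from 0 to 4: ∫_{0}^{4} (s**3 - 2*s) sin(-5*pi*s/4) ds = (32*(48 - 175*pi**2)/(125*pi**3)) - (0) = 32*(48 - 175*pi**2)/(125*pi**3).
So ∫_{-4}^{4} f(s) sin(-5*pi*s/4) ds = 64*(48 - 175*pi**2)/(125*pi**3).
Hence Im(c_{-5}) = (-1/8)·(64*(48 - 175*pi**2)/(125*pi**3)) = 8*(-48 + 175*pi**2)/(125*pi**3).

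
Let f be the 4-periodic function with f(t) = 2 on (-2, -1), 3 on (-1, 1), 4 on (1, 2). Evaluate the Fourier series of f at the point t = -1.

At t = -1 the one-sided limits are f(-1^-) = 2 and f(-1^+) = 3.
By Dirichlet's theorem the series converges to their average, [(2) + (3)]/2 = 5/2.

5/2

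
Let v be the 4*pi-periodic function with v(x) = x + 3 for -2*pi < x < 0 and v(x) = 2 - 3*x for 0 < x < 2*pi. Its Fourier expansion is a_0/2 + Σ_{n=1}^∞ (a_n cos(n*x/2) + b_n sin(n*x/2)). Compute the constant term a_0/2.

a_0 = (1/(2*pi)) ∫_{-2*pi}^{2*pi} v(x) dx = (1/(2*pi)) · (2*pi*(5 - 4*pi)) = 5 - 4*pi.
So the constant term a_0/2 = 5/2 - 2*pi.

5/2 - 2*pi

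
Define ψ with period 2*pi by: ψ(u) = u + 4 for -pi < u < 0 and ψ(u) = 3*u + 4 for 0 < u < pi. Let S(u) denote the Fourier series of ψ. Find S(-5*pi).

pi + 4

u = -5*pi differs from u = -pi by -2 full period(s), and the series is 2*pi-periodic.
At u = -pi the one-sided limits are ψ(-pi^-) = 4 + 3*pi and ψ(-pi^+) = 4 - pi.
By Dirichlet's theorem the series converges to their average, [(4 + 3*pi) + (4 - pi)]/2 = pi + 4.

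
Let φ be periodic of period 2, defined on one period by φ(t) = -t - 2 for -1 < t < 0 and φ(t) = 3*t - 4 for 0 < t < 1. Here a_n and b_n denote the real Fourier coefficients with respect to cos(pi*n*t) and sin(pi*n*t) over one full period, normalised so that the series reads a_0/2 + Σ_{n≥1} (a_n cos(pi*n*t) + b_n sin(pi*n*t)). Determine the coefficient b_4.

b_4 = ∫_{-1}^{1} φ(t) sin(4*pi*t) dt.
Split the integral at the breakpoints.
Integrating by parts (boundary term plus one more integral), an antiderivative of (-t - 2) sin(4*pi*t) is t*cos(4*pi*t)/(4*pi) - sin(4*pi*t)/(16*pi**2) + cos(4*pi*t)/(2*pi); evaluating from -1 to 0: ∫_{-1}^{0} (-t - 2) sin(4*pi*t) dt = (1/(2*pi)) - (1/(4*pi)) = 1/(4*pi).
Integrating by parts (boundary term plus one more integral), an antiderivative of (3*t - 4) sin(4*pi*t) is -3*t*cos(4*pi*t)/(4*pi) + 3*sin(4*pi*t)/(16*pi**2) + cos(4*pi*t)/pi; evaluating from 0 to 1: ∫_{0}^{1} (3*t - 4) sin(4*pi*t) dt = (1/(4*pi)) - (1/pi) = -3/(4*pi).
Summing the pieces gives b_4 = -1/(2*pi).

-1/(2*pi)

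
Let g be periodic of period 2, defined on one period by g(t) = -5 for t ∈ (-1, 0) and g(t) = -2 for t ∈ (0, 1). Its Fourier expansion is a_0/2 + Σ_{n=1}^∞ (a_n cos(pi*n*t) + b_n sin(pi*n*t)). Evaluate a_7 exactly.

0

a_7 = ∫_{-1}^{1} g(t) cos(7*pi*t) dt.
Split the integral at the breakpoints.
Directly, an antiderivative of (-5) cos(7*pi*t) is -5*sin(7*pi*t)/(7*pi); evaluating from -1 to 0: ∫_{-1}^{0} (-5) cos(7*pi*t) dt = (0) - (0) = 0.
Directly, an antiderivative of (-2) cos(7*pi*t) is -2*sin(7*pi*t)/(7*pi); evaluating from 0 to 1: ∫_{0}^{1} (-2) cos(7*pi*t) dt = (0) - (0) = 0.
Summing the pieces gives a_7 = 0.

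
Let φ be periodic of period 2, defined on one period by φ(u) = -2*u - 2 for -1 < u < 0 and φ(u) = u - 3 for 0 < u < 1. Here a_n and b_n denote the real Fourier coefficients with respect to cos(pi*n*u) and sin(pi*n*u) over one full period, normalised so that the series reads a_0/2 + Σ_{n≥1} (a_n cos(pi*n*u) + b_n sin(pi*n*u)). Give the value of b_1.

b_1 = ∫_{-1}^{1} φ(u) sin(pi*u) du.
Split the integral at the breakpoints.
Integrating by parts (boundary term plus one more integral), an antiderivative of (-2*u - 2) sin(pi*u) is 2*u*cos(pi*u)/pi - 2*sin(pi*u)/pi**2 + 2*cos(pi*u)/pi; evaluating from -1 to 0: ∫_{-1}^{0} (-2*u - 2) sin(pi*u) du = (2/pi) - (0) = 2/pi.
Integrating by parts (boundary term plus one more integral), an antiderivative of (u - 3) sin(pi*u) is -u*cos(pi*u)/pi + sin(pi*u)/pi**2 + 3*cos(pi*u)/pi; evaluating from 0 to 1: ∫_{0}^{1} (u - 3) sin(pi*u) du = (-2/pi) - (3/pi) = -5/pi.
Summing the pieces gives b_1 = -3/pi.

-3/pi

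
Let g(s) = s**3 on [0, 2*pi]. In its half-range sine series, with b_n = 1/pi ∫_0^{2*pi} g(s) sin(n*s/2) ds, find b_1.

-96 + 16*pi**2

b_1 = 1/pi ∫_0^{2*pi} (s**3) sin(s/2) ds.
Integrating by parts three times (tabular method), an antiderivative of (s**3) sin(s/2) is -2*s**3*cos(s/2) + 12*s**2*sin(s/2) + 48*s*cos(s/2) - 96*sin(s/2); evaluating from 0 to 2*pi: ∫_{0}^{2*pi} (s**3) sin(s/2) ds = (16*pi*(-6 + pi**2)) - (0) = 16*pi*(-6 + pi**2).
Hence b_1 = (1/pi)·(16*pi*(-6 + pi**2)) = -96 + 16*pi**2.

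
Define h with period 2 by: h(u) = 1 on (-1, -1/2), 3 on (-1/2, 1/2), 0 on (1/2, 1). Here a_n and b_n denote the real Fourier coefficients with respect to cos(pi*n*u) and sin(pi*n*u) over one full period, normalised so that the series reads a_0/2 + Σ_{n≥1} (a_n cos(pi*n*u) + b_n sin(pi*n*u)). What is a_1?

5/pi

a_1 = ∫_{-1}^{1} h(u) cos(pi*u) du.
Split the integral at the breakpoints.
Directly, an antiderivative of (1) cos(pi*u) is sin(pi*u)/pi; evaluating from -1 to -1/2: ∫_{-1}^{-1/2} (1) cos(pi*u) du = (-1/pi) - (0) = -1/pi.
Directly, an antiderivative of (3) cos(pi*u) is 3*sin(pi*u)/pi; evaluating from -1/2 to 1/2: ∫_{-1/2}^{1/2} (3) cos(pi*u) du = (3/pi) - (-3/pi) = 6/pi.
∫_{1/2}^{1} (0) cos(pi*u) du = 0.
Summing the pieces gives a_1 = 5/pi.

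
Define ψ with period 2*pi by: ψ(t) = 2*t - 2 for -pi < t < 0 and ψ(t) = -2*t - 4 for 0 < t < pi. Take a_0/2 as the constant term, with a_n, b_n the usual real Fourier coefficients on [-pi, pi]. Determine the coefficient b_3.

-4/(3*pi)

b_3 = 1/pi ∫_{-pi}^{pi} ψ(t) sin(3*t) dt.
Split the integral at the breakpoints.
Integrating by parts (boundary term plus one more integral), an antiderivative of (2*t - 2) sin(3*t) is -2*t*cos(3*t)/3 + 2*sin(3*t)/9 + 2*cos(3*t)/3; evaluating from -pi to 0: ∫_{-pi}^{0} (2*t - 2) sin(3*t) dt = (2/3) - (-2*pi/3 - 2/3) = 4/3 + 2*pi/3.
Integrating by parts (boundary term plus one more integral), an antiderivative of (-2*t - 4) sin(3*t) is 2*t*cos(3*t)/3 - 2*sin(3*t)/9 + 4*cos(3*t)/3; evaluating from 0 to pi: ∫_{0}^{pi} (-2*t - 4) sin(3*t) dt = (-2*pi/3 - 4/3) - (4/3) = -8/3 - 2*pi/3.
Summing the pieces and multiplying by (1/pi) gives b_3 = -4/(3*pi).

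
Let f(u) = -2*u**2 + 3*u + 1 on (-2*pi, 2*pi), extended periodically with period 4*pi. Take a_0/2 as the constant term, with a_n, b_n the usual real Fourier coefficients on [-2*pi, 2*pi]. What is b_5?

b_5 = (1/(2*pi)) ∫_{-2*pi}^{2*pi} f(u) sin(5*u/2) du.
Integrating by parts twice (tabular method), an antiderivative of (-2*u**2 + 3*u + 1) sin(5*u/2) is 4*u**2*cos(5*u/2)/5 - 16*u*sin(5*u/2)/25 - 6*u*cos(5*u/2)/5 + 12*sin(5*u/2)/25 - 82*cos(5*u/2)/125; evaluating from -2*pi to 2*pi: ∫_{-2*pi}^{2*pi} (-2*u**2 + 3*u + 1) sin(5*u/2) du = (-16*pi**2/5 + 82/125 + 12*pi/5) - (-16*pi**2/5 - 12*pi/5 + 82/125) = 24*pi/5.
Hence b_5 = (1/(2*pi))·(24*pi/5) = 12/5.

12/5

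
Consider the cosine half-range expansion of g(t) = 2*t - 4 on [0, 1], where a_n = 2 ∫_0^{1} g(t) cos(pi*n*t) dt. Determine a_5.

a_5 = 2 ∫_0^{1} (2*t - 4) cos(5*pi*t) dt.
Integrating by parts (boundary term plus one more integral), an antiderivative of (2*t - 4) cos(5*pi*t) is 2*t*sin(5*pi*t)/(5*pi) - 4*sin(5*pi*t)/(5*pi) + 2*cos(5*pi*t)/(25*pi**2); evaluating from 0 to 1: ∫_{0}^{1} (2*t - 4) cos(5*pi*t) dt = (-2/(25*pi**2)) - (2/(25*pi**2)) = -4/(25*pi**2).
Hence a_5 = 2·(-4/(25*pi**2)) = -8/(25*pi**2).

-8/(25*pi**2)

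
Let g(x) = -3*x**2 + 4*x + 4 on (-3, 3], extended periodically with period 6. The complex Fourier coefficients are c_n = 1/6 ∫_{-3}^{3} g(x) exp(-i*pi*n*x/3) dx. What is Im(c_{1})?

-12/pi

Since g is real-valued, Im(c_{1}) = -1/6 ∫_{-3}^{3} g(x) sin(pi*x/3) dx = -b_{1}/2.
Integrating by parts twice (tabular method), an antiderivative of (-3*x**2 + 4*x + 4) sin(pi*x/3) is 9*x**2*cos(pi*x/3)/pi - 54*x*sin(pi*x/3)/pi**2 - 12*x*cos(pi*x/3)/pi + 36*sin(pi*x/3)/pi**2 - 162*cos(pi*x/3)/pi**3 - 12*cos(pi*x/3)/pi; evaluating from -3 to 3: ∫_{-3}^{3} (-3*x**2 + 4*x + 4) sin(pi*x/3) dx = (-33/pi + 162/pi**3) - (-105/pi + 162/pi**3) = 72/pi.
Hence Im(c_{1}) = (-1/6)·(72/pi) = -12/pi.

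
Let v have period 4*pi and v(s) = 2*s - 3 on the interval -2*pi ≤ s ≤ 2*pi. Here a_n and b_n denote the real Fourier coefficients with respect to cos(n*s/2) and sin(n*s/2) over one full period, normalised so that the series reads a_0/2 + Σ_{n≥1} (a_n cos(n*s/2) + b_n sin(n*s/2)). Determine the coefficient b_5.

b_5 = (1/(2*pi)) ∫_{-2*pi}^{2*pi} v(s) sin(5*s/2) ds.
Integrating by parts (boundary term plus one more integral), an antiderivative of (2*s - 3) sin(5*s/2) is -4*s*cos(5*s/2)/5 + 8*sin(5*s/2)/25 + 6*cos(5*s/2)/5; evaluating from -2*pi to 2*pi: ∫_{-2*pi}^{2*pi} (2*s - 3) sin(5*s/2) ds = (-6/5 + 8*pi/5) - (-8*pi/5 - 6/5) = 16*pi/5.
Hence b_5 = (1/(2*pi))·(16*pi/5) = 8/5.

8/5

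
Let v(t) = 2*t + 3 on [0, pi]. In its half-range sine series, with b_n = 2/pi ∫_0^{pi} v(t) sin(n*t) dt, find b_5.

4*(3 + pi)/(5*pi)

b_5 = 2/pi ∫_0^{pi} (2*t + 3) sin(5*t) dt.
Integrating by parts (boundary term plus one more integral), an antiderivative of (2*t + 3) sin(5*t) is -2*t*cos(5*t)/5 + 2*sin(5*t)/25 - 3*cos(5*t)/5; evaluating from 0 to pi: ∫_{0}^{pi} (2*t + 3) sin(5*t) dt = (3/5 + 2*pi/5) - (-3/5) = 6/5 + 2*pi/5.
Hence b_5 = (2/pi)·(6/5 + 2*pi/5) = 4*(3 + pi)/(5*pi).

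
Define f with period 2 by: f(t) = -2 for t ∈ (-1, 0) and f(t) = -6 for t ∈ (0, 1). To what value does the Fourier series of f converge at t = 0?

-4

At t = 0 the one-sided limits are f(0^-) = -2 and f(0^+) = -6.
By Dirichlet's theorem the series converges to their average, [(-2) + (-6)]/2 = -4.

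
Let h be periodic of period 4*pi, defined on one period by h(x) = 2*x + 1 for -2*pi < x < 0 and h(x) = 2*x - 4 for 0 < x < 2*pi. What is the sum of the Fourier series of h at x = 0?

-3/2

At x = 0 the one-sided limits are h(0^-) = 1 and h(0^+) = -4.
By Dirichlet's theorem the series converges to their average, [(1) + (-4)]/2 = -3/2.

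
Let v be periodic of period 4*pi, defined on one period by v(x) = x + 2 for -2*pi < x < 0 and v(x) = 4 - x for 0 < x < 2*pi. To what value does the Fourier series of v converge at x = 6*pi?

3 - 2*pi

x = 6*pi differs from x = 2*pi by 1 full period(s), and the series is 4*pi-periodic.
At x = 2*pi the one-sided limits are v(2*pi^-) = 4 - 2*pi and v(2*pi^+) = 2 - 2*pi.
By Dirichlet's theorem the series converges to their average, [(4 - 2*pi) + (2 - 2*pi)]/2 = 3 - 2*pi.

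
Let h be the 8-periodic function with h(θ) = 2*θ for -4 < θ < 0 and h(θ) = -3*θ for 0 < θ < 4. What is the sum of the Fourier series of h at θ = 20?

θ = 20 differs from θ = 4 by 2 full period(s), and the series is 8-periodic.
At θ = 4 the one-sided limits are h(4^-) = -12 and h(4^+) = -8.
By Dirichlet's theorem the series converges to their average, [(-12) + (-8)]/2 = -10.

-10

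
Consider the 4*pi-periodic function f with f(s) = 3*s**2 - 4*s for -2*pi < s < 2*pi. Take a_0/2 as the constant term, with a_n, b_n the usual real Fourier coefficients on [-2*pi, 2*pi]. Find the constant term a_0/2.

4*pi**2

a_0 = (1/(2*pi)) ∫_{-2*pi}^{2*pi} f(s) ds = (1/(2*pi)) · (16*pi**3) = 8*pi**2.
So the constant term a_0/2 = 4*pi**2.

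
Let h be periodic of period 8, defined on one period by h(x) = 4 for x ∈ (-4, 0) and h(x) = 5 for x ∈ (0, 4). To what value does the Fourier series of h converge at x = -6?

5

x = -6 differs from x = 2 by -1 full period(s), and the series is 8-periodic.
h is continuous at x = 2 with value 5, so the series converges to 5 there.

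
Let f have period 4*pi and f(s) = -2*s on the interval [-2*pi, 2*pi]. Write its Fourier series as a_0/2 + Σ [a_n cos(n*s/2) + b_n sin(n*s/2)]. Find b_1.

-8

b_1 = (1/(2*pi)) ∫_{-2*pi}^{2*pi} f(s) sin(s/2) ds.
f is odd and sin(s/2) is odd, so the integrand is even and b_1 = 1/pi ∫_0^{2*pi} f(s) sin(s/2) ds.
Integrating by parts (boundary term plus one more integral), an antiderivative of (-2*s) sin(s/2) is 4*s*cos(s/2) - 8*sin(s/2); evaluating from 0 to 2*pi: ∫_{0}^{2*pi} (-2*s) sin(s/2) ds = (-8*pi) - (0) = -8*pi.
Hence b_1 = (1/pi)·(-8*pi) = -8.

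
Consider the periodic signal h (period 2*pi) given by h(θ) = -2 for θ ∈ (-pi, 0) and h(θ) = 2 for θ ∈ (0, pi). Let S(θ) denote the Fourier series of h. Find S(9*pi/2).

θ = 9*pi/2 differs from θ = pi/2 by 2 full period(s), and the series is 2*pi-periodic.
h is continuous at θ = pi/2 with value 2, so the series converges to 2 there.

2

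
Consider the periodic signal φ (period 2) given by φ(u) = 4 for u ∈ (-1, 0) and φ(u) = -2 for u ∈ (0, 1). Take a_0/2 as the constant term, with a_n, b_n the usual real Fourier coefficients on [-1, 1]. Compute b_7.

-12/(7*pi)

b_7 = ∫_{-1}^{1} φ(u) sin(7*pi*u) du.
Split the integral at the breakpoints.
Directly, an antiderivative of (4) sin(7*pi*u) is -4*cos(7*pi*u)/(7*pi); evaluating from -1 to 0: ∫_{-1}^{0} (4) sin(7*pi*u) du = (-4/(7*pi)) - (4/(7*pi)) = -8/(7*pi).
Directly, an antiderivative of (-2) sin(7*pi*u) is 2*cos(7*pi*u)/(7*pi); evaluating from 0 to 1: ∫_{0}^{1} (-2) sin(7*pi*u) du = (-2/(7*pi)) - (2/(7*pi)) = -4/(7*pi).
Summing the pieces gives b_7 = -12/(7*pi).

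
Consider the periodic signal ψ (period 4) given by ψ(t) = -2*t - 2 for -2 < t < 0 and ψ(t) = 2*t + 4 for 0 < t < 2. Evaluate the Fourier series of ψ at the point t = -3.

6

t = -3 differs from t = 1 by -1 full period(s), and the series is 4-periodic.
ψ is continuous at t = 1 with value 6, so the series converges to 6 there.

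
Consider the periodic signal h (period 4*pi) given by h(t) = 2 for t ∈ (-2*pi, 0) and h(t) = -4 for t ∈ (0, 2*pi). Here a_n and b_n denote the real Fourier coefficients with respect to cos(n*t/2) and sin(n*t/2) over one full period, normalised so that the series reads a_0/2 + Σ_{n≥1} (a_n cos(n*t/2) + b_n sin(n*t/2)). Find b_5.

b_5 = (1/(2*pi)) ∫_{-2*pi}^{2*pi} h(t) sin(5*t/2) dt.
Split the integral at the breakpoints.
Directly, an antiderivative of (2) sin(5*t/2) is -4*cos(5*t/2)/5; evaluating from -2*pi to 0: ∫_{-2*pi}^{0} (2) sin(5*t/2) dt = (-4/5) - (4/5) = -8/5.
Directly, an antiderivative of (-4) sin(5*t/2) is 8*cos(5*t/2)/5; evaluating from 0 to 2*pi: ∫_{0}^{2*pi} (-4) sin(5*t/2) dt = (-8/5) - (8/5) = -16/5.
Summing the pieces and multiplying by (1/(2*pi)) gives b_5 = -12/(5*pi).

-12/(5*pi)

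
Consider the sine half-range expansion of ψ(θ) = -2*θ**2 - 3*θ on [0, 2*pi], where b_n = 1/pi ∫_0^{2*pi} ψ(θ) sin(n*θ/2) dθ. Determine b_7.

4*(-196*pi**2 - 147*pi + 16)/(343*pi)

b_7 = 1/pi ∫_0^{2*pi} (-2*θ**2 - 3*θ) sin(7*θ/2) dθ.
Integrating by parts twice (tabular method), an antiderivative of (-2*θ**2 - 3*θ) sin(7*θ/2) is 4*θ**2*cos(7*θ/2)/7 - 16*θ*sin(7*θ/2)/49 + 6*θ*cos(7*θ/2)/7 - 12*sin(7*θ/2)/49 - 32*cos(7*θ/2)/343; evaluating from 0 to 2*pi: ∫_{0}^{2*pi} (-2*θ**2 - 3*θ) sin(7*θ/2) dθ = (-16*pi**2/7 - 12*pi/7 + 32/343) - (-32/343) = -16*pi**2/7 - 12*pi/7 + 64/343.
Hence b_7 = (1/pi)·(-16*pi**2/7 - 12*pi/7 + 64/343) = 4*(-196*pi**2 - 147*pi + 16)/(343*pi).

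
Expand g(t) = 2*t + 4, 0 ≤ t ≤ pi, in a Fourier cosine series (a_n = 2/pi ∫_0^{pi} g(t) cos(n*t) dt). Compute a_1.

-8/pi

a_1 = 2/pi ∫_0^{pi} (2*t + 4) cos(t) dt.
Integrating by parts (boundary term plus one more integral), an antiderivative of (2*t + 4) cos(t) is 2*t*sin(t) + 4*sin(t) + 2*cos(t); evaluating from 0 to pi: ∫_{0}^{pi} (2*t + 4) cos(t) dt = (-2) - (2) = -4.
Hence a_1 = (2/pi)·(-4) = -8/pi.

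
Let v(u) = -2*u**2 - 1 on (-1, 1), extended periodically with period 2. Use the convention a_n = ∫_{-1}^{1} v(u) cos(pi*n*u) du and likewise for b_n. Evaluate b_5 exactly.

b_5 = ∫_{-1}^{1} v(u) sin(5*pi*u) du.
v is even and sin(5*pi*u) is odd, so the integrand is odd over a symmetric interval and the integral vanishes.

0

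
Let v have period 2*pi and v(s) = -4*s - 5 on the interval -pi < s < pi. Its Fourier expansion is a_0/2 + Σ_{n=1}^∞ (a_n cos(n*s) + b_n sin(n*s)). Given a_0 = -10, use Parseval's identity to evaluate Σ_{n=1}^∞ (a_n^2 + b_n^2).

32*pi**2/3

Parseval: a_0^2/2 + Σ_{n≥1} (a_n^2+b_n^2) = 1/pi ∫_{-pi}^{pi} v(s)^2 ds = 50 + 32*pi**2/3.
Subtract a_0^2/2 = 50: Σ (a_n^2+b_n^2) = 32*pi**2/3.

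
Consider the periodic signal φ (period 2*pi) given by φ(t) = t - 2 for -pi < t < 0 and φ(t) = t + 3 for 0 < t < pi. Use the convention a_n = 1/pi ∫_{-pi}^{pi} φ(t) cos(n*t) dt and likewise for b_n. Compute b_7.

2*(pi + 5)/(7*pi)

b_7 = 1/pi ∫_{-pi}^{pi} φ(t) sin(7*t) dt.
Split the integral at the breakpoints.
Integrating by parts (boundary term plus one more integral), an antiderivative of (t - 2) sin(7*t) is -t*cos(7*t)/7 + sin(7*t)/49 + 2*cos(7*t)/7; evaluating from -pi to 0: ∫_{-pi}^{0} (t - 2) sin(7*t) dt = (2/7) - (-pi/7 - 2/7) = pi/7 + 4/7.
Integrating by parts (boundary term plus one more integral), an antiderivative of (t + 3) sin(7*t) is -t*cos(7*t)/7 + sin(7*t)/49 - 3*cos(7*t)/7; evaluating from 0 to pi: ∫_{0}^{pi} (t + 3) sin(7*t) dt = (3/7 + pi/7) - (-3/7) = pi/7 + 6/7.
Summing the pieces and multiplying by (1/pi) gives b_7 = 2*(pi + 5)/(7*pi).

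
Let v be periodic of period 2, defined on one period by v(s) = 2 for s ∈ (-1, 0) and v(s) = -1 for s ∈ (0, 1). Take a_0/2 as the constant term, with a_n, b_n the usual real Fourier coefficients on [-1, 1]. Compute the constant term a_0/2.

1/2

a_0 = ∫_{-1}^{1} v(s) ds = 1.
So the constant term a_0/2 = 1/2.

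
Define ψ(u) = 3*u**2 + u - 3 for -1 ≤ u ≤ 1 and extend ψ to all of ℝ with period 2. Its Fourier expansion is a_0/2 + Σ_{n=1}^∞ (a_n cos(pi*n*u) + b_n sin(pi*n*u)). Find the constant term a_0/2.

a_0 = ∫_{-1}^{1} ψ(u) du = -4.
So the constant term a_0/2 = -2.

-2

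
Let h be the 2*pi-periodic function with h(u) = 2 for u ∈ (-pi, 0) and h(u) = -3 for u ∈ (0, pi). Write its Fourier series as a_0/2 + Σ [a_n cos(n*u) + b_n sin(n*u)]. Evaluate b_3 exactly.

b_3 = 1/pi ∫_{-pi}^{pi} h(u) sin(3*u) du.
Split the integral at the breakpoints.
Directly, an antiderivative of (2) sin(3*u) is -2*cos(3*u)/3; evaluating from -pi to 0: ∫_{-pi}^{0} (2) sin(3*u) du = (-2/3) - (2/3) = -4/3.
Directly, an antiderivative of (-3) sin(3*u) is cos(3*u); evaluating from 0 to pi: ∫_{0}^{pi} (-3) sin(3*u) du = (-1) - (1) = -2.
Summing the pieces and multiplying by (1/pi) gives b_3 = -10/(3*pi).

-10/(3*pi)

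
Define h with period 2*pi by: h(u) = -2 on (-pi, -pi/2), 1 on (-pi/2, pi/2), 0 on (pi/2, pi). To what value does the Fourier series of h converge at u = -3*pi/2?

1/2

u = -3*pi/2 differs from u = pi/2 by -1 full period(s), and the series is 2*pi-periodic.
At u = pi/2 the one-sided limits are h(pi/2^-) = 1 and h(pi/2^+) = 0.
By Dirichlet's theorem the series converges to their average, [(1) + (0)]/2 = 1/2.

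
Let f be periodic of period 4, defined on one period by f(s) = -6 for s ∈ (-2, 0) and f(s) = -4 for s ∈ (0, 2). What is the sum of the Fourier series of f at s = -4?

-5

s = -4 differs from s = 0 by -1 full period(s), and the series is 4-periodic.
At s = 0 the one-sided limits are f(0^-) = -6 and f(0^+) = -4.
By Dirichlet's theorem the series converges to their average, [(-6) + (-4)]/2 = -5.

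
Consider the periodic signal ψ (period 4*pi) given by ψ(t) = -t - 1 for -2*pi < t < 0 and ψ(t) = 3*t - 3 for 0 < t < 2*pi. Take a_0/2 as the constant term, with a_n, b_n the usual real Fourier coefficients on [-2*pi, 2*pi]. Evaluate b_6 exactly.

b_6 = (1/(2*pi)) ∫_{-2*pi}^{2*pi} ψ(t) sin(3*t) dt.
Split the integral at the breakpoints.
Integrating by parts (boundary term plus one more integral), an antiderivative of (-t - 1) sin(3*t) is t*cos(3*t)/3 - sin(3*t)/9 + cos(3*t)/3; evaluating from -2*pi to 0: ∫_{-2*pi}^{0} (-t - 1) sin(3*t) dt = (1/3) - (1/3 - 2*pi/3) = 2*pi/3.
Integrating by parts (boundary term plus one more integral), an antiderivative of (3*t - 3) sin(3*t) is -t*cos(3*t) + sin(3*t)/3 + cos(3*t); evaluating from 0 to 2*pi: ∫_{0}^{2*pi} (3*t - 3) sin(3*t) dt = (1 - 2*pi) - (1) = -2*pi.
Summing the pieces and multiplying by (1/(2*pi)) gives b_6 = -2/3.

-2/3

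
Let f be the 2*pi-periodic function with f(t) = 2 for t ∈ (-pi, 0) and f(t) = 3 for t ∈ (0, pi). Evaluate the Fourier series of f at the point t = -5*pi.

t = -5*pi differs from t = -pi by -2 full period(s), and the series is 2*pi-periodic.
At t = -pi the one-sided limits are f(-pi^-) = 3 and f(-pi^+) = 2.
By Dirichlet's theorem the series converges to their average, [(3) + (2)]/2 = 5/2.

5/2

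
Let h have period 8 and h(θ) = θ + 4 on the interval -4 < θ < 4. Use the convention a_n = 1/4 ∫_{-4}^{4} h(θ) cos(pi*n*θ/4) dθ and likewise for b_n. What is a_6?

a_6 = 1/4 ∫_{-4}^{4} h(θ) cos(3*pi*θ/2) dθ.
Integrating by parts (boundary term plus one more integral), an antiderivative of (θ + 4) cos(3*pi*θ/2) is 2*θ*sin(3*pi*θ/2)/(3*pi) + 8*sin(3*pi*θ/2)/(3*pi) + 4*cos(3*pi*θ/2)/(9*pi**2); evaluating from -4 to 4: ∫_{-4}^{4} (θ + 4) cos(3*pi*θ/2) dθ = (4/(9*pi**2)) - (4/(9*pi**2)) = 0.
Hence a_6 = (1/4)·(0) = 0.

0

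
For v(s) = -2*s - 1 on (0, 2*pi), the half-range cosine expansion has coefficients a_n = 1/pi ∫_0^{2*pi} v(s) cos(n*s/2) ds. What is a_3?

16/(9*pi)

a_3 = 1/pi ∫_0^{2*pi} (-2*s - 1) cos(3*s/2) ds.
Integrating by parts (boundary term plus one more integral), an antiderivative of (-2*s - 1) cos(3*s/2) is -4*s*sin(3*s/2)/3 - 2*sin(3*s/2)/3 - 8*cos(3*s/2)/9; evaluating from 0 to 2*pi: ∫_{0}^{2*pi} (-2*s - 1) cos(3*s/2) ds = (8/9) - (-8/9) = 16/9.
Hence a_3 = (1/pi)·(16/9) = 16/(9*pi).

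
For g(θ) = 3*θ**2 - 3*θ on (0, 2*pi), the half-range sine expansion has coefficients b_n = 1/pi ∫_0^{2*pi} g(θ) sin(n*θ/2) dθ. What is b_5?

b_5 = 1/pi ∫_0^{2*pi} (3*θ**2 - 3*θ) sin(5*θ/2) dθ.
Integrating by parts twice (tabular method), an antiderivative of (3*θ**2 - 3*θ) sin(5*θ/2) is -6*θ**2*cos(5*θ/2)/5 + 24*θ*sin(5*θ/2)/25 + 6*θ*cos(5*θ/2)/5 - 12*sin(5*θ/2)/25 + 48*cos(5*θ/2)/125; evaluating from 0 to 2*pi: ∫_{0}^{2*pi} (3*θ**2 - 3*θ) sin(5*θ/2) dθ = (-12*pi/5 - 48/125 + 24*pi**2/5) - (48/125) = -12*pi/5 - 96/125 + 24*pi**2/5.
Hence b_5 = (1/pi)·(-12*pi/5 - 96/125 + 24*pi**2/5) = 12*(-25*pi - 8 + 50*pi**2)/(125*pi).

12*(-25*pi - 8 + 50*pi**2)/(125*pi)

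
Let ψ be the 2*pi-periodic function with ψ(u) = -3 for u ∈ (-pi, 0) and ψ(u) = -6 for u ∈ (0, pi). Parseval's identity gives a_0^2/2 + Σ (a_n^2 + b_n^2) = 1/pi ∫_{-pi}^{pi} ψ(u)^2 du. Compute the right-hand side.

45

1/pi ∫_{-pi}^{pi} ψ(u)^2 du = 1/pi · (45*pi) = 45.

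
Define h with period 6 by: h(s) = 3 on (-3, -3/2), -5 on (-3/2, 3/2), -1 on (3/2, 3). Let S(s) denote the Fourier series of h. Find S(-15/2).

-1

s = -15/2 differs from s = -3/2 by -1 full period(s), and the series is 6-periodic.
At s = -3/2 the one-sided limits are h(-3/2^-) = 3 and h(-3/2^+) = -5.
By Dirichlet's theorem the series converges to their average, [(3) + (-5)]/2 = -1.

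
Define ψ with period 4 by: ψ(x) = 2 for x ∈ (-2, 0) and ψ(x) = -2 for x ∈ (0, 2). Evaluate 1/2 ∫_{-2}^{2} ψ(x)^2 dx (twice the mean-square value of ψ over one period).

8

1/2 ∫_{-2}^{2} ψ(x)^2 dx = 1/2 · (16) = 8.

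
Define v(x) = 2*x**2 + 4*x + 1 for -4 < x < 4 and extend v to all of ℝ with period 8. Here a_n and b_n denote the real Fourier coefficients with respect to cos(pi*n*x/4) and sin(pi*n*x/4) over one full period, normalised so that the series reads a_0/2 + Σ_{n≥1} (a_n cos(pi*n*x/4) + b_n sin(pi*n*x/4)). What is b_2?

b_2 = 1/4 ∫_{-4}^{4} v(x) sin(pi*x/2) dx.
Integrating by parts twice (tabular method), an antiderivative of (2*x**2 + 4*x + 1) sin(pi*x/2) is -4*x**2*cos(pi*x/2)/pi + 16*x*sin(pi*x/2)/pi**2 - 8*x*cos(pi*x/2)/pi + 16*sin(pi*x/2)/pi**2 - 2*cos(pi*x/2)/pi + 32*cos(pi*x/2)/pi**3; evaluating from -4 to 4: ∫_{-4}^{4} (2*x**2 + 4*x + 1) sin(pi*x/2) dx = (-98/pi + 32/pi**3) - (-34/pi + 32/pi**3) = -64/pi.
Hence b_2 = (1/4)·(-64/pi) = -16/pi.

-16/pi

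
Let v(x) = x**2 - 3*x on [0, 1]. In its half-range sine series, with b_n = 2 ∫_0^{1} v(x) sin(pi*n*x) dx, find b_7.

b_7 = 2 ∫_0^{1} (x**2 - 3*x) sin(7*pi*x) dx.
Integrating by parts twice (tabular method), an antiderivative of (x**2 - 3*x) sin(7*pi*x) is -x**2*cos(7*pi*x)/(7*pi) + 2*x*sin(7*pi*x)/(49*pi**2) + 3*x*cos(7*pi*x)/(7*pi) - 3*sin(7*pi*x)/(49*pi**2) + 2*cos(7*pi*x)/(343*pi**3); evaluating from 0 to 1: ∫_{0}^{1} (x**2 - 3*x) sin(7*pi*x) dx = (2*(-49*pi**2 - 1)/(343*pi**3)) - (2/(343*pi**3)) = 2*(-49*pi**2 - 2)/(343*pi**3).
Hence b_7 = 2·(2*(-49*pi**2 - 2)/(343*pi**3)) = 4*(-49*pi**2 - 2)/(343*pi**3).

4*(-49*pi**2 - 2)/(343*pi**3)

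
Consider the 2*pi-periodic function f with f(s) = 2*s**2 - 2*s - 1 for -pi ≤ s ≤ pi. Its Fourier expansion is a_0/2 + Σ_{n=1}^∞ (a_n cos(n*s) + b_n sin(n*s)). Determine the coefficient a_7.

-8/49

a_7 = 1/pi ∫_{-pi}^{pi} f(s) cos(7*s) ds.
Integrating by parts twice (tabular method), an antiderivative of (2*s**2 - 2*s - 1) cos(7*s) is 2*s**2*sin(7*s)/7 - 2*s*sin(7*s)/7 + 4*s*cos(7*s)/49 - 53*sin(7*s)/343 - 2*cos(7*s)/49; evaluating from -pi to pi: ∫_{-pi}^{pi} (2*s**2 - 2*s - 1) cos(7*s) ds = (2/49 - 4*pi/49) - (2/49 + 4*pi/49) = -8*pi/49.
Hence a_7 = (1/pi)·(-8*pi/49) = -8/49.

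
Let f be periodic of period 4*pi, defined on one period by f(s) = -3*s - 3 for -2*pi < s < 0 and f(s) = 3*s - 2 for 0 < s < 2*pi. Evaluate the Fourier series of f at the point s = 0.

-5/2

At s = 0 the one-sided limits are f(0^-) = -3 and f(0^+) = -2.
By Dirichlet's theorem the series converges to their average, [(-3) + (-2)]/2 = -5/2.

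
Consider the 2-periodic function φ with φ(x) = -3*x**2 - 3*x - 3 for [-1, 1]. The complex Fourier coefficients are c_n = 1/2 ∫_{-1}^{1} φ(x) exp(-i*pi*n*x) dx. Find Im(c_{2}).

-3/(2*pi)

Since φ is real-valued, Im(c_{2}) = -1/2 ∫_{-1}^{1} φ(x) sin(2*pi*x) dx = -b_{2}/2.
Integrating by parts twice (tabular method), an antiderivative of (-3*x**2 - 3*x - 3) sin(2*pi*x) is 3*x**2*cos(2*pi*x)/(2*pi) - 3*x*sin(2*pi*x)/(2*pi**2) + 3*x*cos(2*pi*x)/(2*pi) - 3*sin(2*pi*x)/(4*pi**2) - 3*cos(2*pi*x)/(4*pi**3) + 3*cos(2*pi*x)/(2*pi); evaluating from -1 to 1: ∫_{-1}^{1} (-3*x**2 - 3*x - 3) sin(2*pi*x) dx = (3*(-1 + 6*pi**2)/(4*pi**3)) - (3*(-1 + 2*pi**2)/(4*pi**3)) = 3/pi.
Hence Im(c_{2}) = (-1/2)·(3/pi) = -3/(2*pi).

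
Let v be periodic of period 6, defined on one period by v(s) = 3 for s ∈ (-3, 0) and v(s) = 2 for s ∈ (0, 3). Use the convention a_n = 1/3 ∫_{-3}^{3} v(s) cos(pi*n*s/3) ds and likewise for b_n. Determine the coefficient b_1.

b_1 = 1/3 ∫_{-3}^{3} v(s) sin(pi*s/3) ds.
Split the integral at the breakpoints.
Directly, an antiderivative of (3) sin(pi*s/3) is -9*cos(pi*s/3)/pi; evaluating from -3 to 0: ∫_{-3}^{0} (3) sin(pi*s/3) ds = (-9/pi) - (9/pi) = -18/pi.
Directly, an antiderivative of (2) sin(pi*s/3) is -6*cos(pi*s/3)/pi; evaluating from 0 to 3: ∫_{0}^{3} (2) sin(pi*s/3) ds = (6/pi) - (-6/pi) = 12/pi.
Summing the pieces and multiplying by (1/3) gives b_1 = -2/pi.

-2/pi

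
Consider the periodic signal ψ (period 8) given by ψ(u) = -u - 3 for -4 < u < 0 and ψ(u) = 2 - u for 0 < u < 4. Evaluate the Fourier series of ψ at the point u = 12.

-1/2

u = 12 differs from u = 4 by 1 full period(s), and the series is 8-periodic.
At u = 4 the one-sided limits are ψ(4^-) = -2 and ψ(4^+) = 1.
By Dirichlet's theorem the series converges to their average, [(-2) + (1)]/2 = -1/2.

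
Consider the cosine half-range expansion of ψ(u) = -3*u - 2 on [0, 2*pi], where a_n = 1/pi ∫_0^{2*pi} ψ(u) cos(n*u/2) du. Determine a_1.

24/pi

a_1 = 1/pi ∫_0^{2*pi} (-3*u - 2) cos(u/2) du.
Integrating by parts (boundary term plus one more integral), an antiderivative of (-3*u - 2) cos(u/2) is -6*u*sin(u/2) - 4*sin(u/2) - 12*cos(u/2); evaluating from 0 to 2*pi: ∫_{0}^{2*pi} (-3*u - 2) cos(u/2) du = (12) - (-12) = 24.
Hence a_1 = (1/pi)·(24) = 24/pi.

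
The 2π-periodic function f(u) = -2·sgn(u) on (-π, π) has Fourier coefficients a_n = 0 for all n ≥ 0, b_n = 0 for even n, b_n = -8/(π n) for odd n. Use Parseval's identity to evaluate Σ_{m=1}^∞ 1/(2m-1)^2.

Parseval: Σ b_n^2 = (1/π) ∫_{-π}^{π} f(u)^2 du = 8.
Only odd n contribute, with b_n^2 = 64/(π^2 n^2), so Σ_{m≥1} 1/(2m-1)^2 = π^2·(8)/64 = pi**2/8.

pi**2/8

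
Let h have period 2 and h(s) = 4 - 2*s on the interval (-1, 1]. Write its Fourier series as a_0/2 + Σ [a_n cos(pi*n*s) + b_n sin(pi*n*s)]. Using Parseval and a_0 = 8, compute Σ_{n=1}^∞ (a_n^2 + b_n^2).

8/3

Parseval: a_0^2/2 + Σ_{n≥1} (a_n^2+b_n^2) = ∫_{-1}^{1} h(s)^2 ds = 104/3.
Subtract a_0^2/2 = 32: Σ (a_n^2+b_n^2) = 8/3.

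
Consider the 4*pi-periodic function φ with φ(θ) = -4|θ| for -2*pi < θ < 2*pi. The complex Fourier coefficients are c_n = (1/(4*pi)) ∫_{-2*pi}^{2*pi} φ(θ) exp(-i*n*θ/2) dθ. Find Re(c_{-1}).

Since φ is real-valued, Re(c_{-1}) = (1/(4*pi)) ∫_{-2*pi}^{2*pi} φ(θ) cos(-θ/2) dθ = a_{1}/2.
φ is even and cos(-θ/2) is even, so the integrand is even: ∫_{-2*pi}^{2*pi} φ(θ) cos(-θ/2) dθ = 2∫_0^{2*pi} φ(θ) cos(-θ/2) dθ.
Integrating by parts (boundary term plus one more integral), an antiderivative of (-4*θ) cos(-θ/2) is -8*θ*sin(θ/2) - 16*cos(θ/2); evaluating from 0 to 2*pi: ∫_{0}^{2*pi} (-4*θ) cos(-θ/2) dθ = (16) - (-16) = 32.
So ∫_{-2*pi}^{2*pi} φ(θ) cos(-θ/2) dθ = 64.
Hence Re(c_{-1}) = (1/(4*pi))·(64) = 16/pi.

16/pi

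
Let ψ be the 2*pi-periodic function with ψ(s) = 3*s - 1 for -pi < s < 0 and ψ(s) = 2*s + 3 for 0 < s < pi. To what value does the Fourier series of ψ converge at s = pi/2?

ψ is continuous at s = pi/2 with value 3 + pi, so the series converges to 3 + pi there.

3 + pi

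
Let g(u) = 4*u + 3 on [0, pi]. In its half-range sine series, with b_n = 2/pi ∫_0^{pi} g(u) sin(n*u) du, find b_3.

b_3 = 2/pi ∫_0^{pi} (4*u + 3) sin(3*u) du.
Integrating by parts (boundary term plus one more integral), an antiderivative of (4*u + 3) sin(3*u) is -4*u*cos(3*u)/3 + 4*sin(3*u)/9 - cos(3*u); evaluating from 0 to pi: ∫_{0}^{pi} (4*u + 3) sin(3*u) du = (1 + 4*pi/3) - (-1) = 2 + 4*pi/3.
Hence b_3 = (2/pi)·(2 + 4*pi/3) = 4/pi + 8/3.

4/pi + 8/3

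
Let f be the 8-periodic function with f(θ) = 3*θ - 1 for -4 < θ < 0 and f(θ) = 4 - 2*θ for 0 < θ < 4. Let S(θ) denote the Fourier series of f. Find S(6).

θ = 6 differs from θ = -2 by 1 full period(s), and the series is 8-periodic.
f is continuous at θ = -2 with value -7, so the series converges to -7 there.

-7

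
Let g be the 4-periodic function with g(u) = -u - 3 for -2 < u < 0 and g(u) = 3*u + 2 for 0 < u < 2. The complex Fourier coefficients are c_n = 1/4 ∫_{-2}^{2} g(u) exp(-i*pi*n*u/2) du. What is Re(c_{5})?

Since g is real-valued, Re(c_{5}) = 1/4 ∫_{-2}^{2} g(u) cos(5*pi*u/2) du = a_{5}/2.
Split the integral at the breakpoints.
Integrating by parts (boundary term plus one more integral), an antiderivative of (-u - 3) cos(5*pi*u/2) is -2*u*sin(5*pi*u/2)/(5*pi) - 6*sin(5*pi*u/2)/(5*pi) - 4*cos(5*pi*u/2)/(25*pi**2); evaluating from -2 to 0: ∫_{-2}^{0} (-u - 3) cos(5*pi*u/2) du = (-4/(25*pi**2)) - (4/(25*pi**2)) = -8/(25*pi**2).
Integrating by parts (boundary term plus one more integral), an antiderivative of (3*u + 2) cos(5*pi*u/2) is 6*u*sin(5*pi*u/2)/(5*pi) + 4*sin(5*pi*u/2)/(5*pi) + 12*cos(5*pi*u/2)/(25*pi**2); evaluating from 0 to 2: ∫_{0}^{2} (3*u + 2) cos(5*pi*u/2) du = (-12/(25*pi**2)) - (12/(25*pi**2)) = -24/(25*pi**2).
So ∫_{-2}^{2} g(u) cos(5*pi*u/2) du = -32/(25*pi**2).
Hence Re(c_{5}) = (1/4)·(-32/(25*pi**2)) = -8/(25*pi**2).

-8/(25*pi**2)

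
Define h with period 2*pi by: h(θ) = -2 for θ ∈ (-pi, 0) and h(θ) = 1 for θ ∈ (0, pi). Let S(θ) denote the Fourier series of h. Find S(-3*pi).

-1/2

θ = -3*pi differs from θ = pi by -2 full period(s), and the series is 2*pi-periodic.
At θ = pi the one-sided limits are h(pi^-) = 1 and h(pi^+) = -2.
By Dirichlet's theorem the series converges to their average, [(1) + (-2)]/2 = -1/2.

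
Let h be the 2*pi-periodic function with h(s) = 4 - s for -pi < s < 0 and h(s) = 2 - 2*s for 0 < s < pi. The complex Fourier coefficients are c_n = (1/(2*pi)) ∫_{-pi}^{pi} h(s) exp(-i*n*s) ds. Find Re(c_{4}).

0

Since h is real-valued, Re(c_{4}) = (1/(2*pi)) ∫_{-pi}^{pi} h(s) cos(4*s) ds = a_{4}/2.
Split the integral at the breakpoints.
Integrating by parts (boundary term plus one more integral), an antiderivative of (4 - s) cos(4*s) is -s*sin(4*s)/4 + sin(4*s) - cos(4*s)/16; evaluating from -pi to 0: ∫_{-pi}^{0} (4 - s) cos(4*s) ds = (-1/16) - (-1/16) = 0.
Integrating by parts (boundary term plus one more integral), an antiderivative of (2 - 2*s) cos(4*s) is -s*sin(4*s)/2 + sin(4*s)/2 - cos(4*s)/8; evaluating from 0 to pi: ∫_{0}^{pi} (2 - 2*s) cos(4*s) ds = (-1/8) - (-1/8) = 0.
So ∫_{-pi}^{pi} h(s) cos(4*s) ds = 0.
Hence Re(c_{4}) = (1/(2*pi))·(0) = 0.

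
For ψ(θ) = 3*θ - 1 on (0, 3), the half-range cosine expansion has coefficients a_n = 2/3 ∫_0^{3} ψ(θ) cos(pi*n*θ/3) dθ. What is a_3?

a_3 = 2/3 ∫_0^{3} (3*θ - 1) cos(pi*θ) dθ.
Integrating by parts (boundary term plus one more integral), an antiderivative of (3*θ - 1) cos(pi*θ) is 3*θ*sin(pi*θ)/pi - sin(pi*θ)/pi + 3*cos(pi*θ)/pi**2; evaluating from 0 to 3: ∫_{0}^{3} (3*θ - 1) cos(pi*θ) dθ = (-3/pi**2) - (3/pi**2) = -6/pi**2.
Hence a_3 = (2/3)·(-6/pi**2) = -4/pi**2.

-4/pi**2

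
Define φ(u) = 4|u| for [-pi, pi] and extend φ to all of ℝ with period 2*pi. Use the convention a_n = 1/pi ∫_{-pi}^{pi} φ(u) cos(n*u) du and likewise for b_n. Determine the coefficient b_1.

0

b_1 = 1/pi ∫_{-pi}^{pi} φ(u) sin(u) du.
φ is even and sin(u) is odd, so the integrand is odd over a symmetric interval and the integral vanishes.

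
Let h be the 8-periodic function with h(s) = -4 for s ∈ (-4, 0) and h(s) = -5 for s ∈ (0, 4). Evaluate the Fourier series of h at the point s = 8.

-9/2

s = 8 differs from s = 0 by 1 full period(s), and the series is 8-periodic.
At s = 0 the one-sided limits are h(0^-) = -4 and h(0^+) = -5.
By Dirichlet's theorem the series converges to their average, [(-4) + (-5)]/2 = -9/2.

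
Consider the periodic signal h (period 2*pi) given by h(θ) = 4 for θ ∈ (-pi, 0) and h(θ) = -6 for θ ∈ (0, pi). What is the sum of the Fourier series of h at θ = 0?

-1

At θ = 0 the one-sided limits are h(0^-) = 4 and h(0^+) = -6.
By Dirichlet's theorem the series converges to their average, [(4) + (-6)]/2 = -1.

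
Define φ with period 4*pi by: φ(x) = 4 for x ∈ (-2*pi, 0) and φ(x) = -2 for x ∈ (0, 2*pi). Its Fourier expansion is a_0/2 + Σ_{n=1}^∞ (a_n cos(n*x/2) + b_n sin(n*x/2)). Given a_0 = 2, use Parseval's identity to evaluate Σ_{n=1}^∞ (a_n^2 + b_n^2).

18

Parseval: a_0^2/2 + Σ_{n≥1} (a_n^2+b_n^2) = (1/(2*pi)) ∫_{-2*pi}^{2*pi} φ(x)^2 dx = 20.
Subtract a_0^2/2 = 2: Σ (a_n^2+b_n^2) = 18.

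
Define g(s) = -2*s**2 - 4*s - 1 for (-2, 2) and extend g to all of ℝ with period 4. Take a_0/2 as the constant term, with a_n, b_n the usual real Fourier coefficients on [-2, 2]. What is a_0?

a_0 = 1/2 ∫_{-2}^{2} g(s) ds = 1/2 · (-44/3) = -22/3.

-22/3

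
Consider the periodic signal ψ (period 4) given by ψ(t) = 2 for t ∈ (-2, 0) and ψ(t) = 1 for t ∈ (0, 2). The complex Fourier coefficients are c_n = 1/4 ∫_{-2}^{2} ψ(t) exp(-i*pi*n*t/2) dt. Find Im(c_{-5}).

-1/(5*pi)

Since ψ is real-valued, Im(c_{-5}) = -1/4 ∫_{-2}^{2} ψ(t) sin(-5*pi*t/2) dt = b_{5}/2.
Split the integral at the breakpoints.
Directly, an antiderivative of (2) sin(-5*pi*t/2) is 4*cos(5*pi*t/2)/(5*pi); evaluating from -2 to 0: ∫_{-2}^{0} (2) sin(-5*pi*t/2) dt = (4/(5*pi)) - (-4/(5*pi)) = 8/(5*pi).
Directly, an antiderivative of (1) sin(-5*pi*t/2) is 2*cos(5*pi*t/2)/(5*pi); evaluating from 0 to 2: ∫_{0}^{2} (1) sin(-5*pi*t/2) dt = (-2/(5*pi)) - (2/(5*pi)) = -4/(5*pi).
So ∫_{-2}^{2} ψ(t) sin(-5*pi*t/2) dt = 4/(5*pi).
Hence Im(c_{-5}) = (-1/4)·(4/(5*pi)) = -1/(5*pi).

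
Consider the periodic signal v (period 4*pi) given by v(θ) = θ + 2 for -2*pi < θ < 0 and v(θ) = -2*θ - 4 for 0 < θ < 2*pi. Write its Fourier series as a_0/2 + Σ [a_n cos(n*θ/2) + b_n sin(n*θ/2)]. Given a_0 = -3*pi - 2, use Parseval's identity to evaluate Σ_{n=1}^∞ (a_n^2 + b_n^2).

Parseval: a_0^2/2 + Σ_{n≥1} (a_n^2+b_n^2) = (1/(2*pi)) ∫_{-2*pi}^{2*pi} v(θ)^2 dθ = 20 + 12*pi + 20*pi**2/3.
Subtract a_0^2/2 = (2 + 3*pi)**2/2: Σ (a_n^2+b_n^2) = 18 + 6*pi + 13*pi**2/6.

18 + 6*pi + 13*pi**2/6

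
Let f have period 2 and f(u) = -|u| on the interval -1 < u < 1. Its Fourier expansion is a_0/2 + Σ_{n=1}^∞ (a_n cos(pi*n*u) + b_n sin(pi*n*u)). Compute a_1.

a_1 = ∫_{-1}^{1} f(u) cos(pi*u) du.
f is even and cos(pi*u) is even, so the integrand is even and a_1 = 2 ∫_0^{1} f(u) cos(pi*u) du.
Integrating by parts (boundary term plus one more integral), an antiderivative of (-u) cos(pi*u) is -u*sin(pi*u)/pi - cos(pi*u)/pi**2; evaluating from 0 to 1: ∫_{0}^{1} (-u) cos(pi*u) du = (pi**(-2)) - (-1/pi**2) = 2/pi**2.
Hence a_1 = 2·(2/pi**2) = 4/pi**2.

4/pi**2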